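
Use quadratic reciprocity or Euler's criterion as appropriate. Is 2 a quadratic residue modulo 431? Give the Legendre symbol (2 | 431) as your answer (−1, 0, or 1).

Pull out 2: since 431 ≡ 7 (mod 8), (2/431) = +1.
Reached (1/431) = 1. Collecting the sign flips along the way, the symbol is +1.

1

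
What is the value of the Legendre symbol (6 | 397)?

Pull out 2: since 397 ≡ 5 (mod 8), (2/397) = -1.
Reciprocity: 3 ≡ 3 and 397 ≡ 1 (mod 4), so (3/397) = +(397/3).
Reduce top mod 3: now compute (1/3).
Reached (1/3) = 1. Collecting the sign flips along the way, the symbol is -1.

-1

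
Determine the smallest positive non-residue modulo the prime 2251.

(2/2251) = −1, so 2 is the smallest positive non-residue mod 2251.

2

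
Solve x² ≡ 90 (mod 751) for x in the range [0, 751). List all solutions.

29, 722

Since 751 ≡ 3 (mod 4), a square root of 90 is 90^((751+1)/4) = 90^188 mod 751.
Repeated squaring: 90^2≡590, 90^4≡387, 90^8≡320, 90^16≡264, 90^32≡604, 90^64≡581, 90^128≡362 (mod 751).
90^188 = 90^(128+32+16+8+4) ≡ 722 (mod 751).
Check: 722² = 521284 ≡ 90 (mod 751). The two roots are 29 and 722.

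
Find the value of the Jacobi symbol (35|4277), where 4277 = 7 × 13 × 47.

Reciprocity: 35 ≡ 3 and 4277 ≡ 1 (mod 4), so (35/4277) = +(4277/35).
Reduce top mod 35: now compute (7/35).
Reciprocity: 7 ≡ 3 and 35 ≡ 3 (mod 4), so (7/35) = −(35/7).
Reduce top mod 7: now compute (0/7).
Top reduces to 0: gcd > 1, so the symbol is 0.

0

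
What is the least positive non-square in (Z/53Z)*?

(2/53) = −1, so 2 is the smallest positive non-residue mod 53.

2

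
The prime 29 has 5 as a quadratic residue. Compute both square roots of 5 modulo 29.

29 ≡ 1 (mod 4), so we find a root by search.
Trying successive values, 11² = 121 ≡ 5 (mod 29). The other root is 29 − 11 = 18.

11, 18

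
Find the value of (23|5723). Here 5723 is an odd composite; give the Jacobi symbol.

1

Reciprocity: 23 ≡ 3 and 5723 ≡ 3 (mod 4), so (23/5723) = −(5723/23).
Reduce top mod 23: now compute (19/23).
Reciprocity: 19 ≡ 3 and 23 ≡ 3 (mod 4), so (19/23) = −(23/19).
Reduce top mod 19: now compute (4/19).
Pull out 2^2: since 19 ≡ 3 (mod 8), (2/19) = -1, so (2/19)^2 = +1.
Reached (1/19) = 1. Collecting the sign flips along the way, the symbol is +1.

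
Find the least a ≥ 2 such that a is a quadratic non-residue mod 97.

(2/97) = +1, so 2 is a residue.
(3/97) = +1, so 3 is a residue.
(4/97) = +1, so 4 is a residue.
(5/97) = −1, so 5 is the smallest positive non-residue mod 97.

5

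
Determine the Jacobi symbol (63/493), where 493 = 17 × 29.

-1

Reciprocity: 63 ≡ 3 and 493 ≡ 1 (mod 4), so (63/493) = +(493/63).
Reduce top mod 63: now compute (52/63).
Pull out 2^2: since 63 ≡ 7 (mod 8), (2/63) = +1, so (2/63)^2 = +1.
Reciprocity: 13 ≡ 1 and 63 ≡ 3 (mod 4), so (13/63) = +(63/13).
Reduce top mod 13: now compute (11/13).
Reciprocity: 11 ≡ 3 and 13 ≡ 1 (mod 4), so (11/13) = +(13/11).
Reduce top mod 11: now compute (2/11).
Pull out 2: since 11 ≡ 3 (mod 8), (2/11) = -1.
Reached (1/11) = 1. Collecting the sign flips along the way, the symbol is -1.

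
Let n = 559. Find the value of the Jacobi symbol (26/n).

0

Pull out 2: since 559 ≡ 7 (mod 8), (2/559) = +1.
Reciprocity: 13 ≡ 1 and 559 ≡ 3 (mod 4), so (13/559) = +(559/13).
Reduce top mod 13: now compute (0/13).
Top reduces to 0: gcd > 1, so the symbol is 0.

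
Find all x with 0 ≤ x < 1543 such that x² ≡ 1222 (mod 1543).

585, 958

Since 1543 ≡ 3 (mod 4), a square root of 1222 is 1222^((1543+1)/4) = 1222^386 mod 1543.
Repeated squaring: 1222^2≡1203, 1222^4≡1418, 1222^8≡195, 1222^16≡993, 1222^32≡72, 1222^64≡555, 1222^128≡968, 1222^256≡423 (mod 1543).
1222^386 = 1222^(256+128+2) ≡ 958 (mod 1543).
Check: 958² = 917764 ≡ 1222 (mod 1543). The two roots are 585 and 958.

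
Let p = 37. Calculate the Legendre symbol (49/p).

1

Euler's criterion: (49/37) ≡ 12^18 (mod 37).
12^2 ≡ 33 (mod 37)
12^4 ≡ 16 (mod 37)
12^8 ≡ 34 (mod 37)
12^16 ≡ 9 (mod 37)
12^18 = 12^(16+2) ≡ 1 (mod 37).
Result is 1, so (49/37) = 1.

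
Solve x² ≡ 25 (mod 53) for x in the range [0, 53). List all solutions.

53 ≡ 1 (mod 4), so we find a root by search.
Trying successive values, 5² = 25 ≡ 25 (mod 53). The other root is 53 − 5 = 48.

5, 48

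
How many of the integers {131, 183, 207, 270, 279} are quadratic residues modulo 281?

2

(131/281) = -1 → non-residue.
(183/281) = +1 → QR.
(207/281) = -1 → non-residue.
(270/281) = -1 → non-residue.
(279/281) = +1 → QR.
Total quadratic residues among the 5: 2.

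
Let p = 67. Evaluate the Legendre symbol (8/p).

Pull out 2^3: since 67 ≡ 3 (mod 8), (2/67) = -1, so (2/67)^3 = -1.
Reached (1/67) = 1. Collecting the sign flips along the way, the symbol is -1.

-1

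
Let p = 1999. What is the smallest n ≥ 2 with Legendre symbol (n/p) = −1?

(2/1999) = +1, so 2 is a residue.
(3/1999) = −1, so 3 is the smallest positive non-residue mod 1999.

3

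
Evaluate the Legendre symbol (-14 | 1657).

First reduce: -14 ≡ 1643 (mod 1657).
Reciprocity: 1643 ≡ 3 and 1657 ≡ 1 (mod 4), so (1643/1657) = +(1657/1643).
Reduce top mod 1643: now compute (14/1643).
Pull out 2: since 1643 ≡ 3 (mod 8), (2/1643) = -1.
Reciprocity: 7 ≡ 3 and 1643 ≡ 3 (mod 4), so (7/1643) = −(1643/7).
Reduce top mod 7: now compute (5/7).
Reciprocity: 5 ≡ 1 and 7 ≡ 3 (mod 4), so (5/7) = +(7/5).
Reduce top mod 5: now compute (2/5).
Pull out 2: since 5 ≡ 5 (mod 8), (2/5) = -1.
Reached (1/5) = 1. Collecting the sign flips along the way, the symbol is -1.

-1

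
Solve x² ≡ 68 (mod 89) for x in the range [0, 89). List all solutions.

35, 54

89 ≡ 1 (mod 4), so we find a root by search.
Trying successive values, 35² = 1225 ≡ 68 (mod 89). The other root is 89 − 35 = 54.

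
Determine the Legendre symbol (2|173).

Pull out 2: since 173 ≡ 5 (mod 8), (2/173) = -1.
Reached (1/173) = 1. Collecting the sign flips along the way, the symbol is -1.

-1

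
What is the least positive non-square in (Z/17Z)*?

3

(2/17) = +1, so 2 is a residue.
(3/17) = −1, so 3 is the smallest positive non-residue mod 17.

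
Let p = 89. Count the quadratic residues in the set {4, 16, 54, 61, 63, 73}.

3

(4/89) = +1 → QR.
(16/89) = +1 → QR.
(54/89) = -1 → non-residue.
(61/89) = -1 → non-residue.
(63/89) = -1 → non-residue.
(73/89) = +1 → QR.
Total quadratic residues among the 6: 3.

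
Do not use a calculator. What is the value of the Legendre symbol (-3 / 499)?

1

First reduce: -3 ≡ 496 (mod 499).
Pull out 2^4: since 499 ≡ 3 (mod 8), (2/499) = -1, so (2/499)^4 = +1.
Reciprocity: 31 ≡ 3 and 499 ≡ 3 (mod 4), so (31/499) = −(499/31).
Reduce top mod 31: now compute (3/31).
Reciprocity: 3 ≡ 3 and 31 ≡ 3 (mod 4), so (3/31) = −(31/3).
Reduce top mod 3: now compute (1/3).
Reached (1/3) = 1. Collecting the sign flips along the way, the symbol is +1.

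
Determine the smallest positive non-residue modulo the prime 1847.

(2/1847) = +1, so 2 is a residue.
(3/1847) = +1, so 3 is a residue.
(4/1847) = +1, so 4 is a residue.
(5/1847) = −1, so 5 is the smallest positive non-residue mod 1847.

5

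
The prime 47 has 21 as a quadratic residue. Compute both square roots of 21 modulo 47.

Since 47 ≡ 3 (mod 4), a square root of 21 is 21^((47+1)/4) = 21^12 mod 47.
Repeated squaring: 21^2≡18, 21^4≡42, 21^8≡25 (mod 47).
21^12 = 21^(8+4) ≡ 16 (mod 47).
Check: 16² = 256 ≡ 21 (mod 47). The two roots are 16 and 31.

16, 31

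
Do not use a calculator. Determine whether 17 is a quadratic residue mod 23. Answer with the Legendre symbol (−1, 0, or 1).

-1

Reciprocity: 17 ≡ 1 and 23 ≡ 3 (mod 4), so (17/23) = +(23/17).
Reduce top mod 17: now compute (6/17).
Pull out 2: since 17 ≡ 1 (mod 8), (2/17) = +1.
Reciprocity: 3 ≡ 3 and 17 ≡ 1 (mod 4), so (3/17) = +(17/3).
Reduce top mod 3: now compute (2/3).
Pull out 2: since 3 ≡ 3 (mod 8), (2/3) = -1.
Reached (1/3) = 1. Collecting the sign flips along the way, the symbol is -1.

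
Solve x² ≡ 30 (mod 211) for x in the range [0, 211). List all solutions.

36, 175

Since 211 ≡ 3 (mod 4), a square root of 30 is 30^((211+1)/4) = 30^53 mod 211.
Repeated squaring: 30^2≡56, 30^4≡182, 30^8≡208, 30^16≡9, 30^32≡81 (mod 211).
30^53 = 30^(32+16+4+1) ≡ 36 (mod 211).
Check: 36² = 1296 ≡ 30 (mod 211). The two roots are 36 and 175.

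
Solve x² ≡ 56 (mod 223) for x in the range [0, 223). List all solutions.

111, 112

Since 223 ≡ 3 (mod 4), a square root of 56 is 56^((223+1)/4) = 56^56 mod 223.
Repeated squaring: 56^2≡14, 56^4≡196, 56^8≡60, 56^16≡32, 56^32≡132 (mod 223).
56^56 = 56^(32+16+8) ≡ 112 (mod 223).
Check: 112² = 12544 ≡ 56 (mod 223). The two roots are 111 and 112.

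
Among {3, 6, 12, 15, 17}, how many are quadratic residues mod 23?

3

(3/23) = +1 → QR.
(6/23) = +1 → QR.
(12/23) = +1 → QR.
(15/23) = -1 → non-residue.
(17/23) = -1 → non-residue.
Total quadratic residues among the 5: 3.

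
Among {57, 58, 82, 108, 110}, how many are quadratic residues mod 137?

0

(57/137) = -1 → non-residue.
(58/137) = -1 → non-residue.
(82/137) = -1 → non-residue.
(108/137) = -1 → non-residue.
(110/137) = -1 → non-residue.
Total quadratic residues among the 5: 0.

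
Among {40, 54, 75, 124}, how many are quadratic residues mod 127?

(40/127) = -1 → non-residue.
(54/127) = -1 → non-residue.
(75/127) = -1 → non-residue.
(124/127) = +1 → QR.
Total quadratic residues among the 4: 1.

1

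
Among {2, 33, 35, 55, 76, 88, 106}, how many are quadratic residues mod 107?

3

(2/107) = -1 → non-residue.
(33/107) = +1 → QR.
(35/107) = +1 → QR.
(55/107) = -1 → non-residue.
(76/107) = +1 → QR.
(88/107) = -1 → non-residue.
(106/107) = -1 → non-residue.
Total quadratic residues among the 7: 3.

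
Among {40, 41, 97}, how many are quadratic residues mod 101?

1

(40/101) = -1 → non-residue.
(41/101) = -1 → non-residue.
(97/101) = +1 → QR.
Total quadratic residues among the 3: 1.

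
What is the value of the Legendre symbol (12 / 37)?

Pull out 2^2: since 37 ≡ 5 (mod 8), (2/37) = -1, so (2/37)^2 = +1.
Reciprocity: 3 ≡ 3 and 37 ≡ 1 (mod 4), so (3/37) = +(37/3).
Reduce top mod 3: now compute (1/3).
Reached (1/3) = 1. Collecting the sign flips along the way, the symbol is +1.

1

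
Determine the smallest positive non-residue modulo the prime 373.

2

(2/373) = −1, so 2 is the smallest positive non-residue mod 373.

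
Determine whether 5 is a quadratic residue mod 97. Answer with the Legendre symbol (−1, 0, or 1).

Reciprocity: 5 ≡ 1 and 97 ≡ 1 (mod 4), so (5/97) = +(97/5).
Reduce top mod 5: now compute (2/5).
Pull out 2: since 5 ≡ 5 (mod 8), (2/5) = -1.
Reached (1/5) = 1. Collecting the sign flips along the way, the symbol is -1.

-1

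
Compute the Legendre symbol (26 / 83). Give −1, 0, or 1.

1

Pull out 2: since 83 ≡ 3 (mod 8), (2/83) = -1.
Reciprocity: 13 ≡ 1 and 83 ≡ 3 (mod 4), so (13/83) = +(83/13).
Reduce top mod 13: now compute (5/13).
Reciprocity: 5 ≡ 1 and 13 ≡ 1 (mod 4), so (5/13) = +(13/5).
Reduce top mod 5: now compute (3/5).
Reciprocity: 3 ≡ 3 and 5 ≡ 1 (mod 4), so (3/5) = +(5/3).
Reduce top mod 3: now compute (2/3).
Pull out 2: since 3 ≡ 3 (mod 8), (2/3) = -1.
Reached (1/3) = 1. Collecting the sign flips along the way, the symbol is +1.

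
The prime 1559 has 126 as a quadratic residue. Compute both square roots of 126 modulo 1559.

Since 1559 ≡ 3 (mod 4), a square root of 126 is 126^((1559+1)/4) = 126^390 mod 1559.
Repeated squaring: 126^2≡286, 126^4≡728, 126^8≡1483, 126^16≡1099, 126^32≡1135, 126^64≡491, 126^128≡995, 126^256≡60 (mod 1559).
126^390 = 126^(256+128+4+2) ≡ 1470 (mod 1559).
Check: 1470² = 2160900 ≡ 126 (mod 1559). The two roots are 89 and 1470.

89, 1470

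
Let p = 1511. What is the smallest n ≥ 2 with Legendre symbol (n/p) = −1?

(2/1511) = +1, so 2 is a residue.
(3/1511) = +1, so 3 is a residue.
(4/1511) = +1, so 4 is a residue.
(5/1511) = +1, so 5 is a residue.
(6/1511) = +1, so 6 is a residue.
(7/1511) = +1, so 7 is a residue.
(8/1511) = +1, so 8 is a residue.
(9/1511) = +1, so 9 is a residue.
(10/1511) = +1, so 10 is a residue.
(11/1511) = −1, so 11 is the smallest positive non-residue mod 1511.

11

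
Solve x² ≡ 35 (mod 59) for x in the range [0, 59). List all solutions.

25, 34

Since 59 ≡ 3 (mod 4), a square root of 35 is 35^((59+1)/4) = 35^15 mod 59.
Repeated squaring: 35^2≡45, 35^4≡19, 35^8≡7 (mod 59).
35^15 = 35^(8+4+2+1) ≡ 25 (mod 59).
Check: 25² = 625 ≡ 35 (mod 59). The two roots are 25 and 34.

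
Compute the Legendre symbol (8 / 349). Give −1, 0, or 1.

Pull out 2^3: since 349 ≡ 5 (mod 8), (2/349) = -1, so (2/349)^3 = -1.
Reached (1/349) = 1. Collecting the sign flips along the way, the symbol is -1.

-1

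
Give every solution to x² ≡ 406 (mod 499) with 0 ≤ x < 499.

124, 375

Since 499 ≡ 3 (mod 4), a square root of 406 is 406^((499+1)/4) = 406^125 mod 499.
Repeated squaring: 406^2≡166, 406^4≡111, 406^8≡345, 406^16≡263, 406^32≡307, 406^64≡437 (mod 499).
406^125 = 406^(64+32+16+8+4+1) ≡ 124 (mod 499).
Check: 124² = 15376 ≡ 406 (mod 499). The two roots are 124 and 375.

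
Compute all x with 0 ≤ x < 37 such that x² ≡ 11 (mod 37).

14, 23

37 ≡ 1 (mod 4), so we find a root by search.
Trying successive values, 14² = 196 ≡ 11 (mod 37). The other root is 37 − 14 = 23.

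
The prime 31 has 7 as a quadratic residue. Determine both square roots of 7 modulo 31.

10, 21

Since 31 ≡ 3 (mod 4), a square root of 7 is 7^((31+1)/4) = 7^8 mod 31.
Repeated squaring: 7^2≡18, 7^4≡14, 7^8≡10 (mod 31).
7^8 = 7^(8) ≡ 10 (mod 31).
Check: 10² = 100 ≡ 7 (mod 31). The two roots are 10 and 21.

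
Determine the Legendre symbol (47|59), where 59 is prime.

Reciprocity: 47 ≡ 3 and 59 ≡ 3 (mod 4), so (47/59) = −(59/47).
Reduce top mod 47: now compute (12/47).
Pull out 2^2: since 47 ≡ 7 (mod 8), (2/47) = +1, so (2/47)^2 = +1.
Reciprocity: 3 ≡ 3 and 47 ≡ 3 (mod 4), so (3/47) = −(47/3).
Reduce top mod 3: now compute (2/3).
Pull out 2: since 3 ≡ 3 (mod 8), (2/3) = -1.
Reached (1/3) = 1. Collecting the sign flips along the way, the symbol is -1.

-1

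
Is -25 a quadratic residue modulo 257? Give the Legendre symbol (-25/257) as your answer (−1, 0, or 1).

Euler's criterion: (-25/257) ≡ 232^128 (mod 257).
232^2 ≡ 111 (mod 257)
232^4 ≡ 242 (mod 257)
232^8 ≡ 225 (mod 257)
232^16 ≡ 253 (mod 257)
232^32 ≡ 16 (mod 257)
232^64 ≡ 256 (mod 257)
232^128 ≡ 1 (mod 257)
232^128 = 232^(128) ≡ 1 (mod 257).
Result is 1, so (-25/257) = 1.

1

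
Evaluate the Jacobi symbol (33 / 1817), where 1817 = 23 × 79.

Reciprocity: 33 ≡ 1 and 1817 ≡ 1 (mod 4), so (33/1817) = +(1817/33).
Reduce top mod 33: now compute (2/33).
Pull out 2: since 33 ≡ 1 (mod 8), (2/33) = +1.
Reached (1/33) = 1. Collecting the sign flips along the way, the symbol is +1.

1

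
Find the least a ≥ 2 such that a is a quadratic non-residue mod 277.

(2/277) = −1, so 2 is the smallest positive non-residue mod 277.

2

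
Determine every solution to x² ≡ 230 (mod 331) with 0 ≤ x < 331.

Since 331 ≡ 3 (mod 4), a square root of 230 is 230^((331+1)/4) = 230^83 mod 331.
Repeated squaring: 230^2≡271, 230^4≡290, 230^8≡26, 230^16≡14, 230^32≡196, 230^64≡20 (mod 331).
230^83 = 230^(64+16+2+1) ≡ 94 (mod 331).
Check: 94² = 8836 ≡ 230 (mod 331). The two roots are 94 and 237.

94, 237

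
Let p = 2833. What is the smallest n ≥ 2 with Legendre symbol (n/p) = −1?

(2/2833) = +1, so 2 is a residue.
(3/2833) = +1, so 3 is a residue.
(4/2833) = +1, so 4 is a residue.
(5/2833) = −1, so 5 is the smallest positive non-residue mod 2833.

5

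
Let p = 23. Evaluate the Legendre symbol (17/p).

-1

Reciprocity: 17 ≡ 1 and 23 ≡ 3 (mod 4), so (17/23) = +(23/17).
Reduce top mod 17: now compute (6/17).
Pull out 2: since 17 ≡ 1 (mod 8), (2/17) = +1.
Reciprocity: 3 ≡ 3 and 17 ≡ 1 (mod 4), so (3/17) = +(17/3).
Reduce top mod 3: now compute (2/3).
Pull out 2: since 3 ≡ 3 (mod 8), (2/3) = -1.
Reached (1/3) = 1. Collecting the sign flips along the way, the symbol is -1.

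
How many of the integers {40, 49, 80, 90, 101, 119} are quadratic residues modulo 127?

(40/127) = -1 → non-residue.
(49/127) = +1 → QR.
(80/127) = -1 → non-residue.
(90/127) = -1 → non-residue.
(101/127) = -1 → non-residue.
(119/127) = -1 → non-residue.
Total quadratic residues among the 6: 1.

1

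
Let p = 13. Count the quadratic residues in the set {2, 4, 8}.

1

(2/13) = -1 → non-residue.
(4/13) = +1 → QR.
(8/13) = -1 → non-residue.
Total quadratic residues among the 3: 1.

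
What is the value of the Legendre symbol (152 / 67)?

-1

First reduce: 152 ≡ 18 (mod 67).
Pull out 2: since 67 ≡ 3 (mod 8), (2/67) = -1.
Reciprocity: 9 ≡ 1 and 67 ≡ 3 (mod 4), so (9/67) = +(67/9).
Reduce top mod 9: now compute (4/9).
Pull out 2^2: since 9 ≡ 1 (mod 8), (2/9) = +1, so (2/9)^2 = +1.
Reached (1/9) = 1. Collecting the sign flips along the way, the symbol is -1.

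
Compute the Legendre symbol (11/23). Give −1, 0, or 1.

-1

Reciprocity: 11 ≡ 3 and 23 ≡ 3 (mod 4), so (11/23) = −(23/11).
Reduce top mod 11: now compute (1/11).
Reached (1/11) = 1. Collecting the sign flips along the way, the symbol is -1.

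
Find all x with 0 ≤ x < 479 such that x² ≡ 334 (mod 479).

Since 479 ≡ 3 (mod 4), a square root of 334 is 334^((479+1)/4) = 334^120 mod 479.
Repeated squaring: 334^2≡428, 334^4≡206, 334^8≡284, 334^16≡184, 334^32≡326, 334^64≡417 (mod 479).
334^120 = 334^(64+32+16+8) ≡ 81 (mod 479).
Check: 81² = 6561 ≡ 334 (mod 479). The two roots are 81 and 398.

81, 398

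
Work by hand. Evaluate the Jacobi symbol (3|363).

Reciprocity: 3 ≡ 3 and 363 ≡ 3 (mod 4), so (3/363) = −(363/3).
Reduce top mod 3: now compute (0/3).
Top reduces to 0: gcd > 1, so the symbol is 0.

0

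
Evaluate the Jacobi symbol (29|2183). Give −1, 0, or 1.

Reciprocity: 29 ≡ 1 and 2183 ≡ 3 (mod 4), so (29/2183) = +(2183/29).
Reduce top mod 29: now compute (8/29).
Pull out 2^3: since 29 ≡ 5 (mod 8), (2/29) = -1, so (2/29)^3 = -1.
Reached (1/29) = 1. Collecting the sign flips along the way, the symbol is -1.

-1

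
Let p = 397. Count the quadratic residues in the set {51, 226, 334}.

(51/397) = -1 → non-residue.
(226/397) = +1 → QR.
(334/397) = -1 → non-residue.
Total quadratic residues among the 3: 1.

1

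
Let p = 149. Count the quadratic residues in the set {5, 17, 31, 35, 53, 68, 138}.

6

(5/149) = +1 → QR.
(17/149) = +1 → QR.
(31/149) = +1 → QR.
(35/149) = +1 → QR.
(53/149) = +1 → QR.
(68/149) = +1 → QR.
(138/149) = -1 → non-residue.
Total quadratic residues among the 7: 6.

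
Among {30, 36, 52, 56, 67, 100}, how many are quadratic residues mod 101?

(30/101) = +1 → QR.
(36/101) = +1 → QR.
(52/101) = +1 → QR.
(56/101) = +1 → QR.
(67/101) = -1 → non-residue.
(100/101) = +1 → QR.
Total quadratic residues among the 6: 5.

5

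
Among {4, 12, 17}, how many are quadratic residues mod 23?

2

(4/23) = +1 → QR.
(12/23) = +1 → QR.
(17/23) = -1 → non-residue.
Total quadratic residues among the 3: 2.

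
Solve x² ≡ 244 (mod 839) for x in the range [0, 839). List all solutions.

Since 839 ≡ 3 (mod 4), a square root of 244 is 244^((839+1)/4) = 244^210 mod 839.
Repeated squaring: 244^2≡806, 244^4≡250, 244^8≡414, 244^16≡240, 244^32≡548, 244^64≡781, 244^128≡8 (mod 839).
244^210 = 244^(128+64+16+2) ≡ 60 (mod 839).
Check: 60² = 3600 ≡ 244 (mod 839). The two roots are 60 and 779.

60, 779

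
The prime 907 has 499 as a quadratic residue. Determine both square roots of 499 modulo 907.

Since 907 ≡ 3 (mod 4), a square root of 499 is 499^((907+1)/4) = 499^227 mod 907.
Repeated squaring: 499^2≡483, 499^4≡190, 499^8≡727, 499^16≡655, 499^32≡14, 499^64≡196, 499^128≡322 (mod 907).
499^227 = 499^(128+64+32+2+1) ≡ 437 (mod 907).
Check: 437² = 190969 ≡ 499 (mod 907). The two roots are 437 and 470.

437, 470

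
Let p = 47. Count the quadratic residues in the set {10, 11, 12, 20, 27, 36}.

(10/47) = -1 → non-residue.
(11/47) = -1 → non-residue.
(12/47) = +1 → QR.
(20/47) = -1 → non-residue.
(27/47) = +1 → QR.
(36/47) = +1 → QR.
Total quadratic residues among the 6: 3.

3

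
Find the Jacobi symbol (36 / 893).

Pull out 2^2: since 893 ≡ 5 (mod 8), (2/893) = -1, so (2/893)^2 = +1.
Reciprocity: 9 ≡ 1 and 893 ≡ 1 (mod 4), so (9/893) = +(893/9).
Reduce top mod 9: now compute (2/9).
Pull out 2: since 9 ≡ 1 (mod 8), (2/9) = +1.
Reached (1/9) = 1. Collecting the sign flips along the way, the symbol is +1.

1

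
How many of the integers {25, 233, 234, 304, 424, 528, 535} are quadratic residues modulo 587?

(25/587) = +1 → QR.
(233/587) = +1 → QR.
(234/587) = +1 → QR.
(304/587) = -1 → non-residue.
(424/587) = -1 → non-residue.
(528/587) = -1 → non-residue.
(535/587) = +1 → QR.
Total quadratic residues among the 7: 4.

4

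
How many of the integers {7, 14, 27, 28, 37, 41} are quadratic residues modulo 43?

(7/43) = -1 → non-residue.
(14/43) = +1 → QR.
(27/43) = -1 → non-residue.
(28/43) = -1 → non-residue.
(37/43) = -1 → non-residue.
(41/43) = +1 → QR.
Total quadratic residues among the 6: 2.

2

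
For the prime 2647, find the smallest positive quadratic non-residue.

3

(2/2647) = +1, so 2 is a residue.
(3/2647) = −1, so 3 is the smallest positive non-residue mod 2647.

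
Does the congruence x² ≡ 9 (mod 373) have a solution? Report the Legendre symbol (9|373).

1

Reciprocity: 9 ≡ 1 and 373 ≡ 1 (mod 4), so (9/373) = +(373/9).
Reduce top mod 9: now compute (4/9).
Pull out 2^2: since 9 ≡ 1 (mod 8), (2/9) = +1, so (2/9)^2 = +1.
Reached (1/9) = 1. Collecting the sign flips along the way, the symbol is +1.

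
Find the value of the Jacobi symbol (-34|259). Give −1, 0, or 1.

1

First reduce: -34 ≡ 225 (mod 259).
Reciprocity: 225 ≡ 1 and 259 ≡ 3 (mod 4), so (225/259) = +(259/225).
Reduce top mod 225: now compute (34/225).
Pull out 2: since 225 ≡ 1 (mod 8), (2/225) = +1.
Reciprocity: 17 ≡ 1 and 225 ≡ 1 (mod 4), so (17/225) = +(225/17).
Reduce top mod 17: now compute (4/17).
Pull out 2^2: since 17 ≡ 1 (mod 8), (2/17) = +1, so (2/17)^2 = +1.
Reached (1/17) = 1. Collecting the sign flips along the way, the symbol is +1.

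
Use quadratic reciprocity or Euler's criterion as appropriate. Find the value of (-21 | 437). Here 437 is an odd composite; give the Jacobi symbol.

First reduce: -21 ≡ 416 (mod 437).
Pull out 2^5: since 437 ≡ 5 (mod 8), (2/437) = -1, so (2/437)^5 = -1.
Reciprocity: 13 ≡ 1 and 437 ≡ 1 (mod 4), so (13/437) = +(437/13).
Reduce top mod 13: now compute (8/13).
Pull out 2^3: since 13 ≡ 5 (mod 8), (2/13) = -1, so (2/13)^3 = -1.
Reached (1/13) = 1. Collecting the sign flips along the way, the symbol is +1.

1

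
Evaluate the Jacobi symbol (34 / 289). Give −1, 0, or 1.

Pull out 2: since 289 ≡ 1 (mod 8), (2/289) = +1.
Reciprocity: 17 ≡ 1 and 289 ≡ 1 (mod 4), so (17/289) = +(289/17).
Reduce top mod 17: now compute (0/17).
Top reduces to 0: gcd > 1, so the symbol is 0.

0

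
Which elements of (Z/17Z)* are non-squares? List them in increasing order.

Square k = 1,…,8 (k and 17−k give the same square):
1²=1, 2²=4, 3²=9, 4²=16, 5²≡8, 6²≡2, 7²≡15, 8²≡13 (mod 17).
The residues are {1, 2, 4, 8, 9, 13, 15, 16}; the non-residues are the remaining 8 nonzero classes.

3,5,6,7,10,11,12,14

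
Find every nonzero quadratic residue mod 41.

1,2,4,5,8,9,10,16,18,20,21,23,25,31,32,33,36,37,39,40

Square k = 1,…,20 (k and 41−k give the same square):
1²=1, 2²=4, 3²=9, 4²=16, 5²=25, 6²=36, 7²≡8, 8²≡23, 9²≡40, 10²≡18, 11²≡39, 12²≡21, 13²≡5, 14²≡32, 15²≡20, 16²≡10, 17²≡2, 18²≡37, 19²≡33, 20²≡31 (mod 41).
So the quadratic residues mod 41 are {1, 2, 4, 5, 8, 9, 10, 16, 18, 20, 21, 23, 25, 31, 32, 33, 36, 37, 39, 40}.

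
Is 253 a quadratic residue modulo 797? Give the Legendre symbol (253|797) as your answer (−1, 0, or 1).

Reciprocity: 253 ≡ 1 and 797 ≡ 1 (mod 4), so (253/797) = +(797/253).
Reduce top mod 253: now compute (38/253).
Pull out 2: since 253 ≡ 5 (mod 8), (2/253) = -1.
Reciprocity: 19 ≡ 3 and 253 ≡ 1 (mod 4), so (19/253) = +(253/19).
Reduce top mod 19: now compute (6/19).
Pull out 2: since 19 ≡ 3 (mod 8), (2/19) = -1.
Reciprocity: 3 ≡ 3 and 19 ≡ 3 (mod 4), so (3/19) = −(19/3).
Reduce top mod 3: now compute (1/3).
Reached (1/3) = 1. Collecting the sign flips along the way, the symbol is -1.

-1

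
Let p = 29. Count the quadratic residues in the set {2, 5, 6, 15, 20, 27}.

(2/29) = -1 → non-residue.
(5/29) = +1 → QR.
(6/29) = +1 → QR.
(15/29) = -1 → non-residue.
(20/29) = +1 → QR.
(27/29) = -1 → non-residue.
Total quadratic residues among the 6: 3.

3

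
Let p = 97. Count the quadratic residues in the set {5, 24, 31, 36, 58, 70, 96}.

5

(5/97) = -1 → non-residue.
(24/97) = +1 → QR.
(31/97) = +1 → QR.
(36/97) = +1 → QR.
(58/97) = -1 → non-residue.
(70/97) = +1 → QR.
(96/97) = +1 → QR.
Total quadratic residues among the 7: 5.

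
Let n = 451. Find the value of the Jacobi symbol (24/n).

Pull out 2^3: since 451 ≡ 3 (mod 8), (2/451) = -1, so (2/451)^3 = -1.
Reciprocity: 3 ≡ 3 and 451 ≡ 3 (mod 4), so (3/451) = −(451/3).
Reduce top mod 3: now compute (1/3).
Reached (1/3) = 1. Collecting the sign flips along the way, the symbol is +1.

1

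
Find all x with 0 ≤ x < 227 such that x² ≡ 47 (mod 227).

71, 156

Since 227 ≡ 3 (mod 4), a square root of 47 is 47^((227+1)/4) = 47^57 mod 227.
Repeated squaring: 47^2≡166, 47^4≡89, 47^8≡203, 47^16≡122, 47^32≡129 (mod 227).
47^57 = 47^(32+16+8+1) ≡ 71 (mod 227).
Check: 71² = 5041 ≡ 47 (mod 227). The two roots are 71 and 156.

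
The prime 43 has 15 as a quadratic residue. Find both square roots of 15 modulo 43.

12, 31

Since 43 ≡ 3 (mod 4), a square root of 15 is 15^((43+1)/4) = 15^11 mod 43.
Repeated squaring: 15^2≡10, 15^4≡14, 15^8≡24 (mod 43).
15^11 = 15^(8+2+1) ≡ 31 (mod 43).
Check: 31² = 961 ≡ 15 (mod 43). The two roots are 12 and 31.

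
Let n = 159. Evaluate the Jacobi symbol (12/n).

0

Pull out 2^2: since 159 ≡ 7 (mod 8), (2/159) = +1, so (2/159)^2 = +1.
Reciprocity: 3 ≡ 3 and 159 ≡ 3 (mod 4), so (3/159) = −(159/3).
Reduce top mod 3: now compute (0/3).
Top reduces to 0: gcd > 1, so the symbol is 0.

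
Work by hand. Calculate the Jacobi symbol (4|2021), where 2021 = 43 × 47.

Pull out 2^2: since 2021 ≡ 5 (mod 8), (2/2021) = -1, so (2/2021)^2 = +1.
Reached (1/2021) = 1. Collecting the sign flips along the way, the symbol is +1.

1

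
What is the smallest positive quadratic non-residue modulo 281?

3

(2/281) = +1, so 2 is a residue.
(3/281) = −1, so 3 is the smallest positive non-residue mod 281.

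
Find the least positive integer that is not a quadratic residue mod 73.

5

(2/73) = +1, so 2 is a residue.
(3/73) = +1, so 3 is a residue.
(4/73) = +1, so 4 is a residue.
(5/73) = −1, so 5 is the smallest positive non-residue mod 73.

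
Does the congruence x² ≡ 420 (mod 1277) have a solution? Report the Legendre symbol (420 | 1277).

-1

Pull out 2^2: since 1277 ≡ 5 (mod 8), (2/1277) = -1, so (2/1277)^2 = +1.
Reciprocity: 105 ≡ 1 and 1277 ≡ 1 (mod 4), so (105/1277) = +(1277/105).
Reduce top mod 105: now compute (17/105).
Reciprocity: 17 ≡ 1 and 105 ≡ 1 (mod 4), so (17/105) = +(105/17).
Reduce top mod 17: now compute (3/17).
Reciprocity: 3 ≡ 3 and 17 ≡ 1 (mod 4), so (3/17) = +(17/3).
Reduce top mod 3: now compute (2/3).
Pull out 2: since 3 ≡ 3 (mod 8), (2/3) = -1.
Reached (1/3) = 1. Collecting the sign flips along the way, the symbol is -1.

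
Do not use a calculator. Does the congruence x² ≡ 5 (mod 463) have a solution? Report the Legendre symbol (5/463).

Euler's criterion: (5/463) ≡ 5^231 (mod 463).
5^2 ≡ 25 (mod 463)
5^4 ≡ 162 (mod 463)
5^8 ≡ 316 (mod 463)
5^16 ≡ 311 (mod 463)
5^32 ≡ 417 (mod 463)
5^64 ≡ 264 (mod 463)
5^128 ≡ 246 (mod 463)
5^231 = 5^(128+64+32+4+2+1) ≡ 462 (mod 463).
Result is 462 ≡ −1, so (5/463) = −1.

-1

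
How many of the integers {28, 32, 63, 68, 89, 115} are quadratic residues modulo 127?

3

(28/127) = -1 → non-residue.
(32/127) = +1 → QR.
(63/127) = -1 → non-residue.
(68/127) = +1 → QR.
(89/127) = -1 → non-residue.
(115/127) = +1 → QR.
Total quadratic residues among the 6: 3.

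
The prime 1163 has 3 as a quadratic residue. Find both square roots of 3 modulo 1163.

Since 1163 ≡ 3 (mod 4), a square root of 3 is 3^((1163+1)/4) = 3^291 mod 1163.
Repeated squaring: 3^2≡9, 3^4≡81, 3^8≡746, 3^16≡602, 3^32≡711, 3^64≡779, 3^128≡918, 3^256≡712 (mod 1163).
3^291 = 3^(256+32+2+1) ≡ 688 (mod 1163).
Check: 688² = 473344 ≡ 3 (mod 1163). The two roots are 475 and 688.

475, 688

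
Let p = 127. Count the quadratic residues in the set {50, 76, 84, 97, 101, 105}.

3

(50/127) = +1 → QR.
(76/127) = +1 → QR.
(84/127) = +1 → QR.
(97/127) = -1 → non-residue.
(101/127) = -1 → non-residue.
(105/127) = -1 → non-residue.
Total quadratic residues among the 6: 3.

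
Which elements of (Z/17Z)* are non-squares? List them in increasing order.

Square k = 1,…,8 (k and 17−k give the same square):
1²=1, 2²=4, 3²=9, 4²=16, 5²≡8, 6²≡2, 7²≡15, 8²≡13 (mod 17).
The residues are {1, 2, 4, 8, 9, 13, 15, 16}; the non-residues are the remaining 8 nonzero classes.

3,5,6,7,10,11,12,14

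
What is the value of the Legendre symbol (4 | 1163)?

1

Pull out 2^2: since 1163 ≡ 3 (mod 8), (2/1163) = -1, so (2/1163)^2 = +1.
Reached (1/1163) = 1. Collecting the sign flips along the way, the symbol is +1.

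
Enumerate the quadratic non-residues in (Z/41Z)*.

Square k = 1,…,20 (k and 41−k give the same square):
1²=1, 2²=4, 3²=9, 4²=16, 5²=25, 6²=36, 7²≡8, 8²≡23, 9²≡40, 10²≡18, 11²≡39, 12²≡21, 13²≡5, 14²≡32, 15²≡20, 16²≡10, 17²≡2, 18²≡37, 19²≡33, 20²≡31 (mod 41).
The residues are {1, 2, 4, 5, 8, 9, 10, 16, 18, 20, 21, 23, 25, 31, 32, 33, 36, 37, 39, 40}; the non-residues are the remaining 20 nonzero classes.

3 6 7 11 12 13 14 15 17 19 22 24 26 27 28 29 30 34 35 38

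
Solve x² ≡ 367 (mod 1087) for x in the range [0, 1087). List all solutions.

83, 1004

Since 1087 ≡ 3 (mod 4), a square root of 367 is 367^((1087+1)/4) = 367^272 mod 1087.
Repeated squaring: 367^2≡988, 367^4≡18, 367^8≡324, 367^16≡624, 367^32≡230, 367^64≡724, 367^128≡242, 367^256≡953 (mod 1087).
367^272 = 367^(256+16) ≡ 83 (mod 1087).
Check: 83² = 6889 ≡ 367 (mod 1087). The two roots are 83 and 1004.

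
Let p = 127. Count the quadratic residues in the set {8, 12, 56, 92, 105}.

(8/127) = +1 → QR.
(12/127) = -1 → non-residue.
(56/127) = -1 → non-residue.
(92/127) = -1 → non-residue.
(105/127) = -1 → non-residue.
Total quadratic residues among the 5: 1.

1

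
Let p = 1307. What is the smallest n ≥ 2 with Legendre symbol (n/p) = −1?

2

(2/1307) = −1, so 2 is the smallest positive non-residue mod 1307.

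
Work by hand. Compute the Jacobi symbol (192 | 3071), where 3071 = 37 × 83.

1

Pull out 2^6: since 3071 ≡ 7 (mod 8), (2/3071) = +1, so (2/3071)^6 = +1.
Reciprocity: 3 ≡ 3 and 3071 ≡ 3 (mod 4), so (3/3071) = −(3071/3).
Reduce top mod 3: now compute (2/3).
Pull out 2: since 3 ≡ 3 (mod 8), (2/3) = -1.
Reached (1/3) = 1. Collecting the sign flips along the way, the symbol is +1.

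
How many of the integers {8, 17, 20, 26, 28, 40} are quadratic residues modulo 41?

3

(8/41) = +1 → QR.
(17/41) = -1 → non-residue.
(20/41) = +1 → QR.
(26/41) = -1 → non-residue.
(28/41) = -1 → non-residue.
(40/41) = +1 → QR.
Total quadratic residues among the 6: 3.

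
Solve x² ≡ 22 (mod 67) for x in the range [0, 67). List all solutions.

Since 67 ≡ 3 (mod 4), a square root of 22 is 22^((67+1)/4) = 22^17 mod 67.
Repeated squaring: 22^2≡15, 22^4≡24, 22^8≡40, 22^16≡59 (mod 67).
22^17 = 22^(16+1) ≡ 25 (mod 67).
Check: 25² = 625 ≡ 22 (mod 67). The two roots are 25 and 42.

25, 42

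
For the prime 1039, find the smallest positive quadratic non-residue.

3

(2/1039) = +1, so 2 is a residue.
(3/1039) = −1, so 3 is the smallest positive non-residue mod 1039.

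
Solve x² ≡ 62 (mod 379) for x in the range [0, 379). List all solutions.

Since 379 ≡ 3 (mod 4), a square root of 62 is 62^((379+1)/4) = 62^95 mod 379.
Repeated squaring: 62^2≡54, 62^4≡263, 62^8≡191, 62^16≡97, 62^32≡313, 62^64≡187 (mod 379).
62^95 = 62^(64+16+8+4+2+1) ≡ 21 (mod 379).
Check: 21² = 441 ≡ 62 (mod 379). The two roots are 21 and 358.

21, 358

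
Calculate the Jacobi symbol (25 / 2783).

Reciprocity: 25 ≡ 1 and 2783 ≡ 3 (mod 4), so (25/2783) = +(2783/25).
Reduce top mod 25: now compute (8/25).
Pull out 2^3: since 25 ≡ 1 (mod 8), (2/25) = +1, so (2/25)^3 = +1.
Reached (1/25) = 1. Collecting the sign flips along the way, the symbol is +1.

1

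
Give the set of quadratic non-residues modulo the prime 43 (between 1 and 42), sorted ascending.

Square k = 1,…,21 (k and 43−k give the same square):
1²=1, 2²=4, 3²=9, 4²=16, 5²=25, 6²=36, 7²≡6, 8²≡21, 9²≡38, 10²≡14, 11²≡35, 12²≡15, 13²≡40, 14²≡24, 15²≡10, 16²≡41, 17²≡31, 18²≡23, 19²≡17, 20²≡13, 21²≡11 (mod 43).
The residues are {1, 4, 6, 9, 10, 11, 13, 14, 15, 16, 17, 21, 23, 24, 25, 31, 35, 36, 38, 40, 41}; the non-residues are the remaining 21 nonzero classes.

2 3 5 7 8 12 18 19 20 22 26 27 28 29 30 32 33 34 37 39 42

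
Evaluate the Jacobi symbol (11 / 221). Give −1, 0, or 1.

Reciprocity: 11 ≡ 3 and 221 ≡ 1 (mod 4), so (11/221) = +(221/11).
Reduce top mod 11: now compute (1/11).
Reached (1/11) = 1. Collecting the sign flips along the way, the symbol is +1.

1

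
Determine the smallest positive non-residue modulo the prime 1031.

7

(2/1031) = +1, so 2 is a residue.
(3/1031) = +1, so 3 is a residue.
(4/1031) = +1, so 4 is a residue.
(5/1031) = +1, so 5 is a residue.
(6/1031) = +1, so 6 is a residue.
(7/1031) = −1, so 7 is the smallest positive non-residue mod 1031.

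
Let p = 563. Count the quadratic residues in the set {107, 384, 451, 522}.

(107/563) = +1 → QR.
(384/563) = -1 → non-residue.
(451/563) = -1 → non-residue.
(522/563) = +1 → QR.
Total quadratic residues among the 4: 2.

2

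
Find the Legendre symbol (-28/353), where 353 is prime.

-1

First reduce: -28 ≡ 325 (mod 353).
Reciprocity: 325 ≡ 1 and 353 ≡ 1 (mod 4), so (325/353) = +(353/325).
Reduce top mod 325: now compute (28/325).
Pull out 2^2: since 325 ≡ 5 (mod 8), (2/325) = -1, so (2/325)^2 = +1.
Reciprocity: 7 ≡ 3 and 325 ≡ 1 (mod 4), so (7/325) = +(325/7).
Reduce top mod 7: now compute (3/7).
Reciprocity: 3 ≡ 3 and 7 ≡ 3 (mod 4), so (3/7) = −(7/3).
Reduce top mod 3: now compute (1/3).
Reached (1/3) = 1. Collecting the sign flips along the way, the symbol is -1.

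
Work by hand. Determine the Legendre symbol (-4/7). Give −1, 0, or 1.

Euler's criterion: (-4/7) ≡ 3^3 (mod 7).
3^2 ≡ 2 (mod 7)
3^3 = 3^(2+1) ≡ 6 (mod 7).
Result is 6 ≡ −1, so (-4/7) = −1.

-1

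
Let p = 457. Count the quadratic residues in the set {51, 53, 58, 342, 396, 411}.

(51/457) = +1 → QR.
(53/457) = -1 → non-residue.
(58/457) = +1 → QR.
(342/457) = +1 → QR.
(396/457) = -1 → non-residue.
(411/457) = -1 → non-residue.
Total quadratic residues among the 6: 3.

3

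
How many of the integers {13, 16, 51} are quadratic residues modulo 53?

2

(13/53) = +1 → QR.
(16/53) = +1 → QR.
(51/53) = -1 → non-residue.
Total quadratic residues among the 3: 2.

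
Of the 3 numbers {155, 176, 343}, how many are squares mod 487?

(155/487) = -1 → non-residue.
(176/487) = -1 → non-residue.
(343/487) = -1 → non-residue.
Total quadratic residues among the 3: 0.

0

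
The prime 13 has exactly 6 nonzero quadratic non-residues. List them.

Square k = 1,…,6 (k and 13−k give the same square):
1²=1, 2²=4, 3²=9, 4²≡3, 5²≡12, 6²≡10 (mod 13).
The residues are {1, 3, 4, 9, 10, 12}; the non-residues are the remaining 6 nonzero classes.

2,5,6,7,8,11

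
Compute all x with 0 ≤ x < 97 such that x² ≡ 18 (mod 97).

42, 55

97 ≡ 1 (mod 4), so we find a root by search.
Trying successive values, 42² = 1764 ≡ 18 (mod 97). The other root is 97 − 42 = 55.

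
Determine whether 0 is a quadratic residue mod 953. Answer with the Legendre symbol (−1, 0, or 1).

Top reduces to 0: gcd > 1, so the symbol is 0.

0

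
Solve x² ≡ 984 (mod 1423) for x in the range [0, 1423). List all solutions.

632, 791

Since 1423 ≡ 3 (mod 4), a square root of 984 is 984^((1423+1)/4) = 984^356 mod 1423.
Repeated squaring: 984^2≡616, 984^4≡938, 984^8≡430, 984^16≡1333, 984^32≡985, 984^64≡1162, 984^128≡1240, 984^256≡760 (mod 1423).
984^356 = 984^(256+64+32+4) ≡ 791 (mod 1423).
Check: 791² = 625681 ≡ 984 (mod 1423). The two roots are 632 and 791.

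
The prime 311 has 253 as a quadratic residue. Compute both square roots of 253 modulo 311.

Since 311 ≡ 3 (mod 4), a square root of 253 is 253^((311+1)/4) = 253^78 mod 311.
Repeated squaring: 253^2≡254, 253^4≡139, 253^8≡39, 253^16≡277, 253^32≡223, 253^64≡280 (mod 311).
253^78 = 253^(64+8+4+2) ≡ 107 (mod 311).
Check: 107² = 11449 ≡ 253 (mod 311). The two roots are 107 and 204.

107, 204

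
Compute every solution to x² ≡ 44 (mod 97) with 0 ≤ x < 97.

97 ≡ 1 (mod 4), so we find a root by search.
Trying successive values, 23² = 529 ≡ 44 (mod 97). The other root is 97 − 23 = 74.

23, 74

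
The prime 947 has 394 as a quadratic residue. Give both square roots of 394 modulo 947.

346, 601

Since 947 ≡ 3 (mod 4), a square root of 394 is 394^((947+1)/4) = 394^237 mod 947.
Repeated squaring: 394^2≡875, 394^4≡449, 394^8≡837, 394^16≡736, 394^32≡12, 394^64≡144, 394^128≡849 (mod 947).
394^237 = 394^(128+64+32+8+4+1) ≡ 346 (mod 947).
Check: 346² = 119716 ≡ 394 (mod 947). The two roots are 346 and 601.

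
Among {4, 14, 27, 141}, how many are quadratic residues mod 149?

(4/149) = +1 → QR.
(14/149) = -1 → non-residue.
(27/149) = -1 → non-residue.
(141/149) = -1 → non-residue.
Total quadratic residues among the 4: 1.

1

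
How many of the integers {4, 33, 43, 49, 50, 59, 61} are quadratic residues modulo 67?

4

(4/67) = +1 → QR.
(33/67) = +1 → QR.
(43/67) = -1 → non-residue.
(49/67) = +1 → QR.
(50/67) = -1 → non-residue.
(59/67) = +1 → QR.
(61/67) = -1 → non-residue.
Total quadratic residues among the 7: 4.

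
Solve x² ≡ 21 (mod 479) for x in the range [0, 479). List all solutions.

220, 259

Since 479 ≡ 3 (mod 4), a square root of 21 is 21^((479+1)/4) = 21^120 mod 479.
Repeated squaring: 21^2≡441, 21^4≡7, 21^8≡49, 21^16≡6, 21^32≡36, 21^64≡338 (mod 479).
21^120 = 21^(64+32+16+8) ≡ 220 (mod 479).
Check: 220² = 48400 ≡ 21 (mod 479). The two roots are 220 and 259.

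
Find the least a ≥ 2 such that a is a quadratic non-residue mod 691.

(2/691) = −1, so 2 is the smallest positive non-residue mod 691.

2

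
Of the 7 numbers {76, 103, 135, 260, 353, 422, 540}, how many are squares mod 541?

5

(76/541) = +1 → QR.
(103/541) = +1 → QR.
(135/541) = +1 → QR.
(260/541) = -1 → non-residue.
(353/541) = +1 → QR.
(422/541) = -1 → non-residue.
(540/541) = +1 → QR.
Total quadratic residues among the 7: 5.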